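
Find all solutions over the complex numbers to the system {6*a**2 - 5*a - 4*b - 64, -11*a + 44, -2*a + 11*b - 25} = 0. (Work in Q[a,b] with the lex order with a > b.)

Compute a lex Gröbner basis by Buchberger's algorithm.
f_1 = 6*a**2 - 5*a - 4*b - 64, LT = a**2.
f_2 = -11*a + 44, LT = a.
f_3 = -2*a + 11*b - 25, LT = a.

S(f_1,f_2): lcm = a**2. S = 19/6*a - 2/3*b - 32/3.
  leading term a: subtract (-19/66)·f_2 from 19/6*a - 2/3*b - 32/3 → -2/3*b + 2
  leading term b: no divisor's leading term divides it; move -2/3*b to the remainder.
  leading term 1: no divisor's leading term divides it; move 2 to the remainder.
  remainder -2/3*b + 2 ≠ 0; add h_4 = -2/3*b + 2 to the basis.

The other S-polynomials (S(f_1,f_3), S(f_2,f_3), S(f_1,h_4), S(f_2,h_4), S(f_3,h_4)) all reduce to 0 modulo the current basis, so we have a Gröbner basis.
Inter-reduce: drop elements whose leading term is divisible by another's, tail-reduce, and make monic.
Reduced Gröbner basis: {a - 4, b - 3}.

From the last basis element, b - 3 = 0, so b takes values in {3}. Each choice, substituted upward through the basis, yields the corresponding point(s) of the solution set.
  b = 3: the earlier basis element becomes a - 4 = 0, giving a = 4 — point (4, 3).

{(4, 3)}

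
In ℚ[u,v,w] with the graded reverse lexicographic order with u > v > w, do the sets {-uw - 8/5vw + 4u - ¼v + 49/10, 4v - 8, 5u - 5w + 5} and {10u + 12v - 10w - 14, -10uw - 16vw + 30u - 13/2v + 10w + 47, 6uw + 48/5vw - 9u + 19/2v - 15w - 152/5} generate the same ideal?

Since reduced Gröbner bases are canonical representatives of ideals under a given ordering, it suffices to compute and compare them.
Buchberger on the first generating set:
f_1 = -uw - 8/5vw + 4u - ¼v + 49/10, LT = uw.
f_2 = 4v - 8, LT = v.
f_3 = 5u - 5w + 5, LT = u.

S(f_1,f_3): lcm = uw. S = 8/5vw + w² - 4u + ¼v - w - 49/10.
  reduce S modulo (f_1, f_2, f_3):
  remainder w² - 9/5w - ⅖ ≠ 0; add g_4 = w² - 9/5w - ⅖ to the basis.

The other S-polynomials (S(f_1,f_2), S(f_2,f_3), S(f_1,g_4), S(f_2,g_4), S(f_3,g_4)) all reduce to 0 modulo the current basis, so we have a Gröbner basis.
Inter-reduce: drop elements whose leading term is divisible by another's, tail-reduce, and make monic.
Reduced Gröbner basis: {w² - 9/5w - ⅖, u - w + 1, v - 2}.

Buchberger on the second generating set:
h_1 = 10u + 12v - 10w - 14, LT = u.
h_2 = -10uw - 16vw + 30u - 13/2v + 10w + 47, LT = uw.
h_3 = 6uw + 48/5vw - 9u + 19/2v - 15w - 152/5, LT = uw.

S(h_1,h_2): lcm = uw. S = -⅖vw - w² + 3u - 13/20v - ⅖w + 47/10.
  reduce S modulo (h_1, h_2, h_3):
  remainder -⅖vw - w² - 17/4v + 13/5w + 89/10 ≠ 0; add k_4 = -⅖vw - w² - 17/4v + 13/5w + 89/10 to the basis.

S(h_1,h_3): lcm = uw. S = -⅖vw - w² + 3/2u - 19/12v + 11/10w + 76/15.
  reduce S modulo (h_1, h_2, h_3, k_4):
  remainder 13/15v - 26/15 ≠ 0; add k_5 = 13/15v - 26/15 to the basis.

S(k_4,k_5): lcm = vw. S = 5/2w² + 85/8v - 9/2w - 89/4.
  reduce S modulo (h_1, h_2, h_3, k_4, k_5):
  remainder 5/2w² - 9/2w - 1 ≠ 0; add k_6 = 5/2w² - 9/2w - 1 to the basis.

The other S-polynomials (S(h_2,h_3), S(h_1,k_4), S(h_2,k_4), S(h_3,k_4), S(h_1,k_5), S(h_2,k_5), S(h_3,k_5), S(h_1,k_6), S(h_2,k_6), S(h_3,k_6), S(k_4,k_6), S(k_5,k_6)) all reduce to 0 modulo the current basis, so we have a Gröbner basis.
Inter-reduce: drop elements whose leading term is divisible by another's, tail-reduce, and make monic.
Reduced Gröbner basis: {w² - 9/5w - ⅖, u - w + 1, v - 2}.

The two bases agree; hence the ideals are identical.

Yes, the ideals are equal.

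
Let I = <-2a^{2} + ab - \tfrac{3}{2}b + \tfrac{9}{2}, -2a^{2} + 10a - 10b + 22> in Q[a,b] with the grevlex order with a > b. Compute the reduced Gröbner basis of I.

G = {a^{2} - 5a + 5b - 11, ab - 10a + \tfrac{17}{2}b - \tfrac{35}{2}, b^{2} - \tfrac{27}{2}a + \tfrac{43}{4}b - \tfrac{101}{4}}

Buchberger's algorithm terminates because the ascending chain of leading-term ideals stabilizes.

f_1 = -2a^{2} + ab - \tfrac{3}{2}b + \tfrac{9}{2}, LT = a^{2}.
f_2 = -2a^{2} + 10a - 10b + 22, LT = a^{2}.

S(f_1,f_2): lcm = a^{2}. S = -\tfrac{1}{2}ab + 5a - \tfrac{17}{4}b + \tfrac{35}{4}.
  reduce S modulo (f_1, f_2):
  remainder -\tfrac{1}{2}ab + 5a - \tfrac{17}{4}b + \tfrac{35}{4} ≠ 0; add g_3 = -\tfrac{1}{2}ab + 5a - \tfrac{17}{4}b + \tfrac{35}{4} to the basis.

S(f_1,g_3): lcm = a^{2}b. S = -\tfrac{1}{2}ab^{2} + 10a^{2} - \tfrac{17}{2}ab + \tfrac{3}{4}b^{2} + \tfrac{35}{2}a - \tfrac{9}{4}b.
  reduce S modulo (f_1, f_2, g_3):
  remainder 5b^{2} - \tfrac{135}{2}a + \tfrac{215}{4}b - \tfrac{505}{4} ≠ 0; add g_4 = 5b^{2} - \tfrac{135}{2}a + \tfrac{215}{4}b - \tfrac{505}{4} to the basis.

The other S-polynomials (S(f_2,g_3), S(f_1,g_4), S(f_2,g_4), S(g_3,g_4)) all reduce to 0 modulo the current basis, so we have a Gröbner basis.
Inter-reduce: drop elements whose leading term is divisible by another's, tail-reduce, and make monic.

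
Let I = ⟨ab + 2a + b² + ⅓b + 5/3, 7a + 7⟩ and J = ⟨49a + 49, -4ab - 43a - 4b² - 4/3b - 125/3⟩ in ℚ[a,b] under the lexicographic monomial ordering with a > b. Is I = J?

Yes, the ideals are equal.

For a fixed monomial order, each ideal has a unique reduced Gröbner basis; comparing bases decides equality.
Buchberger on the first generating set:
f_1 = ab + 2a + b² + ⅓b + 5/3, LT = ab.
f_2 = 7a + 7, LT = a.

S(f_1,f_2): lcm = ab. S = 2a + b² - ⅔b + 5/3.
  leading term a: subtract (2/7)·f_2 from 2a + b² - ⅔b + 5/3 → b² - ⅔b - ⅓
  leading term b²: no divisor's leading term divides it; move b² to the remainder.
  leading term b: no divisor's leading term divides it; move -⅔b to the remainder.
  leading term 1: no divisor's leading term divides it; move -⅓ to the remainder.
  remainder b² - ⅔b - ⅓ ≠ 0; add g_3 = b² - ⅔b - ⅓ to the basis.

S(f_1,g_3): lcm = ab². S = 8/3ab + ⅓a + b³ + ⅓b² + 5/3b.
  leading term ab: subtract (8/3)·f_1 from 8/3ab + ⅓a + b³ + ⅓b² + 5/3b → -5a + b³ - 7/3b² + 7/9b - 40/9
  leading term a: subtract (-5/7)·f_2 from -5a + b³ - 7/3b² + 7/9b - 40/9 → b³ - 7/3b² + 7/9b + 5/9
  leading term b³: subtract (b)·g_3 from b³ - 7/3b² + 7/9b + 5/9 → -5/3b² + 10/9b + 5/9
  leading term b²: subtract (-5/3)·g_3 from -5/3b² + 10/9b + 5/9 → 0
  remainder 0.

S(f_2,g_3): leading monomials are coprime, so the S-polynomial reduces to 0 (Buchberger's first criterion).
Every S-polynomial of the final basis reduces to 0, so we have a Gröbner basis.
Inter-reduce: drop elements whose leading term is divisible by another's, tail-reduce, and make monic.
Reduced Gröbner basis: {a + 1, b² - ⅔b - ⅓}.

Buchberger on the second generating set:
h_1 = 49a + 49, LT = a.
h_2 = -4ab - 43a - 4b² - 4/3b - 125/3, LT = ab.

S(h_1,h_2): lcm = ab. S = -43/4a - b² + ⅔b - 125/12.
  leading term a: subtract (-43/196)·h_1 from -43/4a - b² + ⅔b - 125/12 → -b² + ⅔b + ⅓
  leading term b²: no divisor's leading term divides it; move -b² to the remainder.
  leading term b: no divisor's leading term divides it; move ⅔b to the remainder.
  leading term 1: no divisor's leading term divides it; move ⅓ to the remainder.
  remainder -b² + ⅔b + ⅓ ≠ 0; add k_3 = -b² + ⅔b + ⅓ to the basis.

S(h_1,k_3): leading monomials are coprime, so the S-polynomial reduces to 0 (Buchberger's first criterion).
S(h_2,k_3): lcm = ab². S = 137/12ab + ⅓a + b³ + ⅓b² + 125/12b.
  leading term ab: subtract (137/588b)·h_1 from 137/12ab + ⅓a + b³ + ⅓b² + 125/12b → ⅓a + b³ + ⅓b² - b
  leading term a: subtract (1/147)·h_1 from ⅓a + b³ + ⅓b² - b → b³ + ⅓b² - b - ⅓
  leading term b³: subtract (-b)·k_3 from b³ + ⅓b² - b - ⅓ → b² - ⅔b - ⅓
  leading term b²: subtract (-1)·k_3 from b² - ⅔b - ⅓ → 0
  remainder 0.

Every S-polynomial of the final basis reduces to 0, so we have a Gröbner basis.
Inter-reduce: drop elements whose leading term is divisible by another's, tail-reduce, and make monic.
Reduced Gröbner basis: {a + 1, b² - ⅔b - ⅓}.

The two bases agree; hence the ideals are identical.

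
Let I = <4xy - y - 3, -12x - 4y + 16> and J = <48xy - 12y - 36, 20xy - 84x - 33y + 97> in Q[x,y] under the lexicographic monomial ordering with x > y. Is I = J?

Equality of ideals is decidable: compute both reduced Gröbner bases (unique for the ordering) and check whether they agree.
Buchberger on the first generating set:
f_1 = 4xy - y - 3, LT = xy.
f_2 = -12x - 4y + 16, LT = x.

S(f_1,f_2): lcm = xy. S = -1/3y^2 + 13/12y - 3/4.
  leading term y^2: no divisor's leading term divides it; move -1/3y^2 to the remainder.
  leading term y: no divisor's leading term divides it; move 13/12y to the remainder.
  leading term 1: no divisor's leading term divides it; move -3/4 to the remainder.
  remainder -1/3y^2 + 13/12y - 3/4 ≠ 0; add g_3 = -1/3y^2 + 13/12y - 3/4 to the basis.

The other S-polynomials (S(f_1,g_3), S(f_2,g_3)) all reduce to 0 modulo the current basis, so we have a Gröbner basis.
Inter-reduce: drop elements whose leading term is divisible by another's, tail-reduce, and make monic.
Reduced Gröbner basis: {x + 1/3y - 4/3, y^2 - 13/4y + 9/4}.

Buchberger on the second generating set:
h_1 = 48xy - 12y - 36, LT = xy.
h_2 = 20xy - 84x - 33y + 97, LT = xy.

S(h_1,h_2): lcm = xy. S = 21/5x + 7/5y - 28/5.
  leading term x: no divisor's leading term divides it; move 21/5x to the remainder.
  leading term y: no divisor's leading term divides it; move 7/5y to the remainder.
  leading term 1: no divisor's leading term divides it; move -28/5 to the remainder.
  remainder 21/5x + 7/5y - 28/5 ≠ 0; add k_3 = 21/5x + 7/5y - 28/5 to the basis.

S(h_1,k_3): lcm = xy. S = -1/3y^2 + 13/12y - 3/4.
  leading term y^2: no divisor's leading term divides it; move -1/3y^2 to the remainder.
  leading term y: no divisor's leading term divides it; move 13/12y to the remainder.
  leading term 1: no divisor's leading term divides it; move -3/4 to the remainder.
  remainder -1/3y^2 + 13/12y - 3/4 ≠ 0; add k_4 = -1/3y^2 + 13/12y - 3/4 to the basis.

The other S-polynomials (S(h_2,k_3), S(h_1,k_4), S(h_2,k_4), S(k_3,k_4)) all reduce to 0 modulo the current basis, so we have a Gröbner basis.
Inter-reduce: drop elements whose leading term is divisible by another's, tail-reduce, and make monic.
Reduced Gröbner basis: {x + 1/3y - 4/3, y^2 - 13/4y + 9/4}.

Same reduced basis, so the two generating sets span the same ideal.

Yes, the ideals are equal.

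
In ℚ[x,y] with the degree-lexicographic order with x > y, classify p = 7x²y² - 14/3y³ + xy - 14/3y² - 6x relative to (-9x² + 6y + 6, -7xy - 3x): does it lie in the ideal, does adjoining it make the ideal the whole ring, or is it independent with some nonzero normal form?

7x²y² - 14/3y³ + xy - 14/3y² - 6x is independent of I; its normal form modulo I is -45/7x.

First compute the reduced Gröbner basis of I by Buchberger's algorithm.
f_1 = -9x² + 6y + 6, LT = x².
f_2 = -7xy - 3x, LT = xy.

S(f_1,f_2): lcm = x²y. S = -3/7x² - ⅔y² - ⅔y.
  leading term x²: subtract (1/21)·f_1 from -3/7x² - ⅔y² - ⅔y → -⅔y² - 20/21y - 2/7
  leading term y²: no divisor's leading term divides it; move -⅔y² to the remainder.
  leading term y: no divisor's leading term divides it; move -20/21y to the remainder.
  leading term 1: no divisor's leading term divides it; move -2/7 to the remainder.
  remainder -⅔y² - 20/21y - 2/7 ≠ 0; add h_3 = -⅔y² - 20/21y - 2/7 to the basis.

The other S-polynomials (S(f_1,h_3), S(f_2,h_3)) all reduce to 0 modulo the current basis, so we have a Gröbner basis.
Inter-reduce: drop elements whose leading term is divisible by another's, tail-reduce, and make monic.
Reduced Gröbner basis: {x² - ⅔y - ⅔, xy + 3/7x, y² + 10/7y + 3/7}.
Label its elements g_1 = x² - ⅔y - ⅔, g_2 = xy + 3/7x, g_3 = y² + 10/7y + 3/7.

Reduce p = 7x²y² - 14/3y³ + xy - 14/3y² - 6x modulo G:
  leading term x²y²: subtract (7y²)·g_1 from 7x²y² - 14/3y³ + xy - 14/3y² - 6x → xy - 6x
  leading term xy: subtract (1)·g_2 from xy - 6x → -45/7x
  leading term x: no divisor's leading term divides it; move -45/7x to the remainder.
  normal form = -45/7x.
The normal form is nonzero, so p ∉ I. Since p minus its normal form lies in I, I + (p) = I + (r) where r = -45/7x; decide whether this ideal is the whole ring.
Run Buchberger on G together with r (pairs among the g_i already reduce to 0 since G is a Gröbner basis):
g_1 = x² - ⅔y - ⅔, LT = x².
g_2 = xy + 3/7x, LT = xy.
g_3 = y² + 10/7y + 3/7, LT = y².
r = -45/7x, LT = x.

S(g_1,r): lcm = x². S = -⅔y - ⅔.
  leading term y: no divisor's leading term divides it; move -⅔y to the remainder.
  leading term 1: no divisor's leading term divides it; move -⅔ to the remainder.
  remainder -⅔y - ⅔ ≠ 0; add m_5 = -⅔y - ⅔ to the basis.

The other S-polynomials (S(g_1,g_2), S(g_1,g_3), S(g_2,g_3), S(g_2,r), S(g_3,r), S(g_1,m_5), S(g_2,m_5), S(g_3,m_5), S(r,m_5)) all reduce to 0 modulo the current basis, so we have a Gröbner basis.
Inter-reduce: drop elements whose leading term is divisible by another's, tail-reduce, and make monic.
Reduced Gröbner basis: {x, y + 1}.
The reduced Gröbner basis of I + (p) is {x, y + 1} ≠ {1}, a proper ideal, so the enlarged system stays consistent: p is independent of I, with normal form -45/7x.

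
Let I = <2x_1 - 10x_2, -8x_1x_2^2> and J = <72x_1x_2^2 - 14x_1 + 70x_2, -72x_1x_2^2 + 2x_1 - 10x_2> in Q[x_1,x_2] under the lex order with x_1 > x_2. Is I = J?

Yes, the ideals are equal.

Equality of ideals is decidable: compute both reduced Gröbner bases (unique for the ordering) and check whether they agree.
Buchberger on the first generating set:
f_1 = 2x_1 - 10x_2, LT = x_1.
f_2 = -8x_1x_2^2, LT = x_1x_2^2.

S(f_1,f_2): lcm = x_1x_2^2. S = -5x_2^3.
  reduce S modulo (f_1, f_2):
  remainder -5x_2^3 ≠ 0; add g_3 = -5x_2^3 to the basis.

The other S-polynomials (S(f_1,g_3), S(f_2,g_3)) all reduce to 0 modulo the current basis, so we have a Gröbner basis.
Inter-reduce: drop elements whose leading term is divisible by another's, tail-reduce, and make monic.
Reduced Gröbner basis: {x_1 - 5x_2, x_2^3}.

Buchberger on the second generating set:
h_1 = 72x_1x_2^2 - 14x_1 + 70x_2, LT = x_1x_2^2.
h_2 = -72x_1x_2^2 + 2x_1 - 10x_2, LT = x_1x_2^2.

S(h_1,h_2): lcm = x_1x_2^2. S = -1/6x_1 + 5/6x_2.
  reduce S modulo (h_1, h_2):
  remainder -1/6x_1 + 5/6x_2 ≠ 0; add k_3 = -1/6x_1 + 5/6x_2 to the basis.

S(h_1,k_3): lcm = x_1x_2^2. S = -7/36x_1 + 5x_2^3 + 35/36x_2.
  reduce S modulo (h_1, h_2, k_3):
  remainder 5x_2^3 ≠ 0; add k_4 = 5x_2^3 to the basis.

The other S-polynomials (S(h_2,k_3), S(h_1,k_4), S(h_2,k_4), S(k_3,k_4)) all reduce to 0 modulo the current basis, so we have a Gröbner basis.
Inter-reduce: drop elements whose leading term is divisible by another's, tail-reduce, and make monic.
Reduced Gröbner basis: {x_1 - 5x_2, x_2^3}.

The two bases agree; hence the ideals are identical.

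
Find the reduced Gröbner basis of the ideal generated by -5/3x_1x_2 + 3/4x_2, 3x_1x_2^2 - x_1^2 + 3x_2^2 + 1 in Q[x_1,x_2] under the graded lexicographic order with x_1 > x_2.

f_1 = -5/3x_1x_2 + 3/4x_2, LT = x_1x_2.
f_2 = 3x_1x_2^2 - x_1^2 + 3x_2^2 + 1, LT = x_1x_2^2.

S(f_1,f_2): lcm = x_1x_2^2. S = 1/3x_1^2 - 29/20x_2^2 - 1/3.
  leading term x_1^2: no divisor's leading term divides it; move 1/3x_1^2 to the remainder.
  leading term x_2^2: no divisor's leading term divides it; move -29/20x_2^2 to the remainder.
  leading term 1: no divisor's leading term divides it; move -1/3 to the remainder.
  remainder 1/3x_1^2 - 29/20x_2^2 - 1/3 ≠ 0; add g_3 = 1/3x_1^2 - 29/20x_2^2 - 1/3 to the basis.

S(f_1,g_3): lcm = x_1^2x_2. S = 87/20x_2^3 - 9/20x_1x_2 + x_2.
  leading term x_2^3: no divisor's leading term divides it; move 87/20x_2^3 to the remainder.
  leading term x_1x_2: subtract (27/100)·f_1 from -9/20x_1x_2 + x_2 → 319/400x_2
  leading term x_2: no divisor's leading term divides it; move 319/400x_2 to the remainder.
  remainder 87/20x_2^3 + 319/400x_2 ≠ 0; add g_4 = 87/20x_2^3 + 319/400x_2 to the basis.

The other S-polynomials (S(f_2,g_3), S(f_1,g_4), S(f_2,g_4), S(g_3,g_4)) all reduce to 0 modulo the current basis, so we have a Gröbner basis.
Inter-reduce: drop elements whose leading term is divisible by another's, tail-reduce, and make monic.

G = {x_2^3 + 11/60x_2, x_1^2 - 87/20x_2^2 - 1, x_1x_2 - 9/20x_2}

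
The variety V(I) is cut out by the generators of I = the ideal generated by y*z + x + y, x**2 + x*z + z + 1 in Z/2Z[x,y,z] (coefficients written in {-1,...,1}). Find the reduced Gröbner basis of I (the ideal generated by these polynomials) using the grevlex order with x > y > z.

G = {x**2 + x*z + z + 1, y*z + x + y}

f_1 = y*z + x + y, LT = y*z.
f_2 = x**2 + x*z + z + 1, LT = x**2.

The S-polynomials (S(f_1,f_2)) all reduce to 0 modulo the current basis, so we have a Gröbner basis.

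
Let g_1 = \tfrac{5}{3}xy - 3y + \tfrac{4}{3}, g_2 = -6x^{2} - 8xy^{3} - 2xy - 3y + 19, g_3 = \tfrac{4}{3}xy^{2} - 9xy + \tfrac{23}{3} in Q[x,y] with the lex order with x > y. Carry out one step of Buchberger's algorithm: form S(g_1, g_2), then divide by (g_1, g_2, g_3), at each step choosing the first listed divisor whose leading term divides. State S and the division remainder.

S(g_1, g_2) = -\tfrac{4}{3}xy^{4} - \tfrac{1}{3}xy^{2} - \tfrac{9}{5}xy + \tfrac{4}{5}x - \tfrac{1}{2}y^{2} + \tfrac{19}{6}y; remainder on division = \tfrac{4}{5}x - \tfrac{12}{5}y^{4} + \tfrac{16}{15}y^{3} - \tfrac{11}{10}y^{2} + \tfrac{29}{150}y + \tfrac{36}{25}.

lcm(LM(g_1), LM(g_2)) = x^{2}y.
S = (lcm/LT(g_1))·g_1 − (lcm/LT(g_2))·g_2 = -\tfrac{4}{3}xy^{4} - \tfrac{1}{3}xy^{2} - \tfrac{9}{5}xy + \tfrac{4}{5}x - \tfrac{1}{2}y^{2} + \tfrac{19}{6}y.
Reduce S modulo (g_1, g_2, g_3) in that order:
  leading term xy^{4}: subtract (-\tfrac{4}{5}y^{3})·g_1 from -\tfrac{4}{3}xy^{4} - \tfrac{1}{3}xy^{2} - \tfrac{9}{5}xy + \tfrac{4}{5}x - \tfrac{1}{2}y^{2} + \tfrac{19}{6}y → -\tfrac{1}{3}xy^{2} - \tfrac{9}{5}xy + \tfrac{4}{5}x - \tfrac{12}{5}y^{4} + \tfrac{16}{15}y^{3} - \tfrac{1}{2}y^{2} + \tfrac{19}{6}y
  leading term xy^{2}: subtract (-\tfrac{1}{5}y)·g_1 from -\tfrac{1}{3}xy^{2} - \tfrac{9}{5}xy + \tfrac{4}{5}x - \tfrac{12}{5}y^{4} + \tfrac{16}{15}y^{3} - \tfrac{1}{2}y^{2} + \tfrac{19}{6}y → -\tfrac{9}{5}xy + \tfrac{4}{5}x - \tfrac{12}{5}y^{4} + \tfrac{16}{15}y^{3} - \tfrac{11}{10}y^{2} + \tfrac{103}{30}y
  leading term xy: subtract (-\tfrac{27}{25})·g_1 from -\tfrac{9}{5}xy + \tfrac{4}{5}x - \tfrac{12}{5}y^{4} + \tfrac{16}{15}y^{3} - \tfrac{11}{10}y^{2} + \tfrac{103}{30}y → \tfrac{4}{5}x - \tfrac{12}{5}y^{4} + \tfrac{16}{15}y^{3} - \tfrac{11}{10}y^{2} + \tfrac{29}{150}y + \tfrac{36}{25}
  leading term x: no divisor's leading term divides it; move \tfrac{4}{5}x to the remainder.
  leading term y^{4}: no divisor's leading term divides it; move -\tfrac{12}{5}y^{4} to the remainder.
  leading term y^{3}: no divisor's leading term divides it; move \tfrac{16}{15}y^{3} to the remainder.
  leading term y^{2}: no divisor's leading term divides it; move -\tfrac{11}{10}y^{2} to the remainder.
  leading term y: no divisor's leading term divides it; move \tfrac{29}{150}y to the remainder.
  leading term 1: no divisor's leading term divides it; move \tfrac{36}{25} to the remainder.
The remainder \tfrac{4}{5}x - \tfrac{12}{5}y^{4} + \tfrac{16}{15}y^{3} - \tfrac{11}{10}y^{2} + \tfrac{29}{150}y + \tfrac{36}{25} is nonzero, so it would be added as the next basis element.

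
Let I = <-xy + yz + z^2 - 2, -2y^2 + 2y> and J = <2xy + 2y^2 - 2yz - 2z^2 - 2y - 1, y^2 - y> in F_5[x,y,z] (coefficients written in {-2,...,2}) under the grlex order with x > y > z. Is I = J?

Yes, the ideals are equal.

Equality of ideals is decidable: compute both reduced Gröbner bases (unique for the ordering) and check whether they agree.
Buchberger on the first generating set:
f_1 = -xy + yz + z^2 - 2, LT = xy.
f_2 = -2y^2 + 2y, LT = y^2.

S(f_1,f_2): lcm = xy^2. S = -y^2z - yz^2 + xy + 2y.
  leading term y^2z: subtract (-2z)·f_2 from -y^2z - yz^2 + xy + 2y → -yz^2 + xy - yz + 2y
  leading term yz^2: no divisor's leading term divides it; move -yz^2 to the remainder.
  leading term xy: subtract (-1)·f_1 from xy - yz + 2y → z^2 + 2y - 2
  leading term z^2: no divisor's leading term divides it; move z^2 to the remainder.
  leading term y: no divisor's leading term divides it; move 2y to the remainder.
  leading term 1: no divisor's leading term divides it; move -2 to the remainder.
  remainder -yz^2 + z^2 + 2y - 2 ≠ 0; add g_3 = -yz^2 + z^2 + 2y - 2 to the basis.

S(f_1,g_3): lcm = xyz^2. S = -yz^3 - z^4 + xz^2 + 2xy + 2z^2 - 2x.
  leading term yz^3: subtract (z)·g_3 from -yz^3 - z^4 + xz^2 + 2xy + 2z^2 - 2x → -z^4 + xz^2 - z^3 + 2xy - 2yz + 2z^2 - 2x + 2z
  leading term z^4: no divisor's leading term divides it; move -z^4 to the remainder.
  leading term xz^2: no divisor's leading term divides it; move xz^2 to the remainder.
  leading term z^3: no divisor's leading term divides it; move -z^3 to the remainder.
  leading term xy: subtract (-2)·f_1 from 2xy - 2yz + 2z^2 - 2x + 2z → -z^2 - 2x + 2z + 1
  leading term z^2: no divisor's leading term divides it; move -z^2 to the remainder.
  leading term x: no divisor's leading term divides it; move -2x to the remainder.
  leading term z: no divisor's leading term divides it; move 2z to the remainder.
  leading term 1: no divisor's leading term divides it; move 1 to the remainder.
  remainder -z^4 + xz^2 - z^3 - z^2 - 2x + 2z + 1 ≠ 0; add g_4 = -z^4 + xz^2 - z^3 - z^2 - 2x + 2z + 1 to the basis.

The other S-polynomials (S(f_2,g_3), S(f_1,g_4), S(f_2,g_4), S(g_3,g_4)) all reduce to 0 modulo the current basis, so we have a Gröbner basis.
Inter-reduce: drop elements whose leading term is divisible by another's, tail-reduce, and make monic.
Reduced Gröbner basis: {z^4 - xz^2 + z^3 + z^2 + 2x - 2z - 1, yz^2 - z^2 - 2y + 2, xy - yz - z^2 + 2, y^2 - y}.

Buchberger on the second generating set:
h_1 = 2xy + 2y^2 - 2yz - 2z^2 - 2y - 1, LT = xy.
h_2 = y^2 - y, LT = y^2.

S(h_1,h_2): lcm = xy^2. S = y^3 - y^2z - yz^2 + xy - y^2 + 2y.
  leading term y^3: subtract (y)·h_2 from y^3 - y^2z - yz^2 + xy - y^2 + 2y → -y^2z - yz^2 + xy + 2y
  leading term y^2z: subtract (-z)·h_2 from -y^2z - yz^2 + xy + 2y → -yz^2 + xy - yz + 2y
  leading term yz^2: no divisor's leading term divides it; move -yz^2 to the remainder.
  leading term xy: subtract (-2)·h_1 from xy - yz + 2y → -y^2 + z^2 - 2y - 2
  leading term y^2: subtract (-1)·h_2 from -y^2 + z^2 - 2y - 2 → z^2 + 2y - 2
  leading term z^2: no divisor's leading term divides it; move z^2 to the remainder.
  leading term y: no divisor's leading term divides it; move 2y to the remainder.
  leading term 1: no divisor's leading term divides it; move -2 to the remainder.
  remainder -yz^2 + z^2 + 2y - 2 ≠ 0; add k_3 = -yz^2 + z^2 + 2y - 2 to the basis.

S(h_1,k_3): lcm = xyz^2. S = y^2z^2 - yz^3 - z^4 + xz^2 - yz^2 + 2xy + 2z^2 - 2x.
  leading term y^2z^2: subtract (z^2)·h_2 from y^2z^2 - yz^3 - z^4 + xz^2 - yz^2 + 2xy + 2z^2 - 2x → -yz^3 - z^4 + xz^2 + 2xy + 2z^2 - 2x
  leading term yz^3: subtract (z)·k_3 from -yz^3 - z^4 + xz^2 + 2xy + 2z^2 - 2x → -z^4 + xz^2 - z^3 + 2xy - 2yz + 2z^2 - 2x + 2z
  leading term z^4: no divisor's leading term divides it; move -z^4 to the remainder.
  leading term xz^2: no divisor's leading term divides it; move xz^2 to the remainder.
  leading term z^3: no divisor's leading term divides it; move -z^3 to the remainder.
  leading term xy: subtract (1)·h_1 from 2xy - 2yz + 2z^2 - 2x + 2z → -2y^2 - z^2 - 2x + 2y + 2z + 1
  leading term y^2: subtract (-2)·h_2 from -2y^2 - z^2 - 2x + 2y + 2z + 1 → -z^2 - 2x + 2z + 1
  leading term z^2: no divisor's leading term divides it; move -z^2 to the remainder.
  leading term x: no divisor's leading term divides it; move -2x to the remainder.
  leading term z: no divisor's leading term divides it; move 2z to the remainder.
  leading term 1: no divisor's leading term divides it; move 1 to the remainder.
  remainder -z^4 + xz^2 - z^3 - z^2 - 2x + 2z + 1 ≠ 0; add k_4 = -z^4 + xz^2 - z^3 - z^2 - 2x + 2z + 1 to the basis.

The other S-polynomials (S(h_2,k_3), S(h_1,k_4), S(h_2,k_4), S(k_3,k_4)) all reduce to 0 modulo the current basis, so we have a Gröbner basis.
Inter-reduce: drop elements whose leading term is divisible by another's, tail-reduce, and make monic.
Reduced Gröbner basis: {z^4 - xz^2 + z^3 + z^2 + 2x - 2z - 1, yz^2 - z^2 - 2y + 2, xy - yz - z^2 + 2, y^2 - y}.

The two bases agree; hence the ideals are identical.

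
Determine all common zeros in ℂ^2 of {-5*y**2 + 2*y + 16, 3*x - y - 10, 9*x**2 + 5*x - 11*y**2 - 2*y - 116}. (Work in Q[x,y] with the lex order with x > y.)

Compute a lex Gröbner basis by Buchberger's algorithm.
f_1 = -5*y**2 + 2*y + 16, LT = y**2.
f_2 = 3*x - y - 10, LT = x.
f_3 = 9*x**2 + 5*x - 11*y**2 - 2*y - 116, LT = x**2.

S(f_2,f_3): lcm = x**2. S = -1/3*x*y - 35/9*x + 11/9*y**2 + 2/9*y + 116/9.
  leading term x*y: subtract (-1/9*y)·f_2 from -1/3*x*y - 35/9*x + 11/9*y**2 + 2/9*y + 116/9 → -35/9*x + 10/9*y**2 - 8/9*y + 116/9
  leading term x: subtract (-35/27)·f_2 from -35/9*x + 10/9*y**2 - 8/9*y + 116/9 → 10/9*y**2 - 59/27*y - 2/27
  leading term y**2: subtract (-2/9)·f_1 from 10/9*y**2 - 59/27*y - 2/27 → -47/27*y + 94/27
  leading term y: no divisor's leading term divides it; move -47/27*y to the remainder.
  leading term 1: no divisor's leading term divides it; move 94/27 to the remainder.
  remainder -47/27*y + 94/27 ≠ 0; add h_4 = -47/27*y + 94/27 to the basis.

The other S-polynomials (S(f_1,f_2), S(f_1,f_3), S(f_1,h_4), S(f_2,h_4), S(f_3,h_4)) all reduce to 0 modulo the current basis, so we have a Gröbner basis.
Inter-reduce: drop elements whose leading term is divisible by another's, tail-reduce, and make monic.
Reduced Gröbner basis: {x - 4, y - 2}.

Elimination: the polynomial y - 2 lies in the elimination ideal for y, so y ∈ {2}. For each such y, the remaining basis elements (now univariate) give the rest of the solution.
  y = 2: the earlier basis element becomes x - 4 = 0, giving x = 4 — point (4, 2).

{(4, 2)}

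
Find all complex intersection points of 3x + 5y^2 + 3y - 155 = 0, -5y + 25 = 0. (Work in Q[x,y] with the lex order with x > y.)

{(5, 5)}

Compute a lex Gröbner basis by Buchberger's algorithm.
f_1 = 3x + 5y^2 + 3y - 155, LT = x.
f_2 = -5y + 25, LT = y.

The S-polynomials (S(f_1,f_2)) all reduce to 0 modulo the current basis, so we have a Gröbner basis.
Inter-reduce: drop elements whose leading term is divisible by another's, tail-reduce, and make monic.
Reduced Gröbner basis: {x - 5, y - 5}.

The lex basis is triangular: the last element involves only y. Solving y - 5 = 0 gives y ∈ {5}; substituting each value into the earlier elements determines the remaining variables.
  y = 5: the earlier basis element becomes x - 5 = 0, giving x = 5 — point (5, 5).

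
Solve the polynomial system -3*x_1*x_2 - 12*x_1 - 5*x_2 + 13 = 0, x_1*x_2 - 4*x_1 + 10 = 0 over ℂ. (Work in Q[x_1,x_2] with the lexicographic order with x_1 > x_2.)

Compute a lex Gröbner basis by Buchberger's algorithm.
f_1 = -3*x_1*x_2 - 12*x_1 - 5*x_2 + 13, LT = x_1*x_2.
f_2 = x_1*x_2 - 4*x_1 + 10, LT = x_1*x_2.

S(f_1,f_2): lcm = x_1*x_2. S = 8*x_1 + 5/3*x_2 - 43/3.
  leading term x_1: no divisor's leading term divides it; move 8*x_1 to the remainder.
  leading term x_2: no divisor's leading term divides it; move 5/3*x_2 to the remainder.
  leading term 1: no divisor's leading term divides it; move -43/3 to the remainder.
  remainder 8*x_1 + 5/3*x_2 - 43/3 ≠ 0; add h_3 = 8*x_1 + 5/3*x_2 - 43/3 to the basis.

S(f_1,h_3): lcm = x_1*x_2. S = 4*x_1 - 5/24*x_2**2 + 83/24*x_2 - 13/3.
  leading term x_1: subtract (1/2)·h_3 from 4*x_1 - 5/24*x_2**2 + 83/24*x_2 - 13/3 → -5/24*x_2**2 + 21/8*x_2 + 17/6
  leading term x_2**2: no divisor's leading term divides it; move -5/24*x_2**2 to the remainder.
  leading term x_2: no divisor's leading term divides it; move 21/8*x_2 to the remainder.
  leading term 1: no divisor's leading term divides it; move 17/6 to the remainder.
  remainder -5/24*x_2**2 + 21/8*x_2 + 17/6 ≠ 0; add h_4 = -5/24*x_2**2 + 21/8*x_2 + 17/6 to the basis.

S(f_2,h_3): lcm = x_1*x_2. S = -4*x_1 - 5/24*x_2**2 + 43/24*x_2 + 10.
  leading term x_1: subtract (-1/2)·h_3 from -4*x_1 - 5/24*x_2**2 + 43/24*x_2 + 10 → -5/24*x_2**2 + 21/8*x_2 + 17/6
  leading term x_2**2: subtract (1)·h_4 from -5/24*x_2**2 + 21/8*x_2 + 17/6 → 0
  remainder 0.

S(f_1,h_4): lcm = x_1*x_2**2. S = 83/5*x_1*x_2 + 68/5*x_1 + 5/3*x_2**2 - 13/3*x_2.
  leading term x_1*x_2: subtract (-83/15)·f_1 from 83/5*x_1*x_2 + 68/5*x_1 + 5/3*x_2**2 - 13/3*x_2 → -264/5*x_1 + 5/3*x_2**2 - 32*x_2 + 1079/15
  leading term x_1: subtract (-33/5)·h_3 from -264/5*x_1 + 5/3*x_2**2 - 32*x_2 + 1079/15 → 5/3*x_2**2 - 21*x_2 - 68/3
  leading term x_2**2: subtract (-8)·h_4 from 5/3*x_2**2 - 21*x_2 - 68/3 → 0
  remainder 0.

S(f_2,h_4): lcm = x_1*x_2**2. S = 43/5*x_1*x_2 + 68/5*x_1 + 10*x_2.
  leading term x_1*x_2: subtract (-43/15)·f_1 from 43/5*x_1*x_2 + 68/5*x_1 + 10*x_2 → -104/5*x_1 - 13/3*x_2 + 559/15
  leading term x_1: subtract (-13/5)·h_3 from -104/5*x_1 - 13/3*x_2 + 559/15 → 0
  remainder 0.

S(h_3,h_4): leading monomials are coprime, so the S-polynomial reduces to 0 (Buchberger's first criterion).
Every S-polynomial of the final basis reduces to 0, so we have a Gröbner basis.
Inter-reduce: drop elements whose leading term is divisible by another's, tail-reduce, and make monic.
Reduced Gröbner basis: {x_1 + 5/24*x_2 - 43/24, x_2**2 - 63/5*x_2 - 68/5}.

Elimination: the polynomial x_2**2 - 63/5*x_2 - 68/5 lies in the elimination ideal for x_2, so x_2 ∈ {-1, 68/5}. For each such x_2, the remaining basis elements (now univariate) give the rest of the solution.
  x_2 = -1: the earlier basis element becomes x_1 - 2 = 0, giving x_1 = 2 — point (2, -1).
  x_2 = 68/5: the earlier basis element becomes x_1 + 25/24 = 0, giving x_1 = -25/24 — point (-25/24, 68/5).
Each listed point satisfies every original equation (direct substitution).

{(2, -1), (-25/24, 68/5)}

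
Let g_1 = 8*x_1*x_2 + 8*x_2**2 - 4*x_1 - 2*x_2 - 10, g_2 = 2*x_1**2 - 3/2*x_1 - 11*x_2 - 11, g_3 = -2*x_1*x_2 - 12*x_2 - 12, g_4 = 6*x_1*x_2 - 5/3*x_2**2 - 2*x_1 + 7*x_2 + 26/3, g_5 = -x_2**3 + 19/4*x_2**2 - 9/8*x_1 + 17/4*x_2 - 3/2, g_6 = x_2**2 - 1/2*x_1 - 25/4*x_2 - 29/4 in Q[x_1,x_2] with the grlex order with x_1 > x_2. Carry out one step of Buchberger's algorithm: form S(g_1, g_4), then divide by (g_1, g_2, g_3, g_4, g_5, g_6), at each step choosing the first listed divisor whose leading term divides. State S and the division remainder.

S(g_1, g_4) = 23/18*x_2**2 - 1/6*x_1 - 17/12*x_2 - 97/36; remainder on division = 17/36*x_1 + 473/72*x_2 + 473/72.

lcm(LM(g_1), LM(g_4)) = x_1*x_2.
S = (lcm/LT(g_1))·g_1 − (lcm/LT(g_4))·g_4 = 23/18*x_2**2 - 1/6*x_1 - 17/12*x_2 - 97/36.
Reduce S modulo (g_1, g_2, g_3, g_4, g_5, g_6) in that order:
  leading term x_2**2: subtract (23/18)·g_6 from 23/18*x_2**2 - 1/6*x_1 - 17/12*x_2 - 97/36 → 17/36*x_1 + 473/72*x_2 + 473/72
  leading term x_1: no divisor's leading term divides it; move 17/36*x_1 to the remainder.
  leading term x_2: no divisor's leading term divides it; move 473/72*x_2 to the remainder.
  leading term 1: no divisor's leading term divides it; move 473/72 to the remainder.
The remainder 17/36*x_1 + 473/72*x_2 + 473/72 is nonzero, so it would be added as the next basis element.
An S-polynomial is built so that the two leading terms cancel; whether anything survives reduction is exactly the Gröbner-basis criterion.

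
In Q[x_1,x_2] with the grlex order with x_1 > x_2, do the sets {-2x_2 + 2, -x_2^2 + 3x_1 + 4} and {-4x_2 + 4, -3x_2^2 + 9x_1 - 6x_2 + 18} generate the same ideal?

Equality of ideals is decidable: compute both reduced Gröbner bases (unique for the ordering) and check whether they agree.
Buchberger on the first generating set:
f_1 = -2x_2 + 2, LT = x_2.
f_2 = -x_2^2 + 3x_1 + 4, LT = x_2^2.

S(f_1,f_2): lcm = x_2^2. S = 3x_1 - x_2 + 4.
  leading term x_1: no divisor's leading term divides it; move 3x_1 to the remainder.
  leading term x_2: subtract (1/2)·f_1 from -x_2 + 4 → 3
  leading term 1: no divisor's leading term divides it; move 3 to the remainder.
  remainder 3x_1 + 3 ≠ 0; add g_3 = 3x_1 + 3 to the basis.

The other S-polynomials (S(f_1,g_3), S(f_2,g_3)) all reduce to 0 modulo the current basis, so we have a Gröbner basis.
Inter-reduce: drop elements whose leading term is divisible by another's, tail-reduce, and make monic.
Reduced Gröbner basis: {x_1 + 1, x_2 - 1}.

Buchberger on the second generating set:
h_1 = -4x_2 + 4, LT = x_2.
h_2 = -3x_2^2 + 9x_1 - 6x_2 + 18, LT = x_2^2.

S(h_1,h_2): lcm = x_2^2. S = 3x_1 - 3x_2 + 6.
  leading term x_1: no divisor's leading term divides it; move 3x_1 to the remainder.
  leading term x_2: subtract (3/4)·h_1 from -3x_2 + 6 → 3
  leading term 1: no divisor's leading term divides it; move 3 to the remainder.
  remainder 3x_1 + 3 ≠ 0; add k_3 = 3x_1 + 3 to the basis.

The other S-polynomials (S(h_1,k_3), S(h_2,k_3)) all reduce to 0 modulo the current basis, so we have a Gröbner basis.
Inter-reduce: drop elements whose leading term is divisible by another's, tail-reduce, and make monic.
Reduced Gröbner basis: {x_1 + 1, x_2 - 1}.

The two bases agree; hence the ideals are identical.
The same test decides containment: I ⊆ J iff every generator of I reduces to 0 modulo a Gröbner basis of J.

Yes, the ideals are equal.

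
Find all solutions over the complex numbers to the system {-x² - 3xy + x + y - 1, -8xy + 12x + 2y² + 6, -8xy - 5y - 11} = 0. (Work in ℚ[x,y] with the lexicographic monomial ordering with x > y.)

{(-2, 1)}

Compute a lex Gröbner basis by Buchberger's algorithm.
f_1 = -x² - 3xy + x + y - 1, LT = x².
f_2 = -8xy + 12x + 2y² + 6, LT = xy.
f_3 = -8xy - 5y - 11, LT = xy.

S(f_1,f_2): lcm = x²y. S = 3/2x² + 13/4xy² - xy + ¾x - y² + y.
  reduce S modulo (f_1, f_2, f_3):
  remainder 21/16x + 13/16y³ - 37/32y² + 79/16y - 63/32 ≠ 0; add h_4 = 21/16x + 13/16y³ - 37/32y² + 79/16y - 63/32 to the basis.

S(f_1,f_3): lcm = x²y. S = 3xy² - 13/8xy - 11/8x - y² + y.
  reduce S modulo (f_1, f_2, f_3, h_4):
  remainder -359/336y³ + 775/336y² - 2621/336y + 105/16 ≠ 0; add h_5 = -359/336y³ + 775/336y² - 2621/336y + 105/16 to the basis.

S(f_2,f_3): lcm = xy. S = -3/2x - ¼y² - ⅝y - 17/8.
  reduce S modulo (f_1, f_2, f_3, h_4, h_5):
  remainder 311/718y² - 5059/2872y + 3815/2872 ≠ 0; add h_6 = 311/718y² - 5059/2872y + 3815/2872 to the basis.

S(f_1,h_4): lcm = x². S = -13/21xy³ + 37/42xy² - 16/21xy + ½x - y + 1.
  reduce S modulo (f_1, f_2, f_3, h_4, h_5, h_6):
  remainder 40791/223298y - 40791/223298 ≠ 0; add h_7 = 40791/223298y - 40791/223298 to the basis.

The other S-polynomials (S(f_2,h_4), S(f_3,h_4), S(f_1,h_5), S(f_2,h_5), S(f_3,h_5), S(h_4,h_5), S(f_1,h_6), S(f_2,h_6), S(f_3,h_6), S(h_4,h_6), S(h_5,h_6), S(f_1,h_7), S(f_2,h_7), S(f_3,h_7), S(h_4,h_7), S(h_5,h_7), S(h_6,h_7)) all reduce to 0 modulo the current basis, so we have a Gröbner basis.
Inter-reduce: drop elements whose leading term is divisible by another's, tail-reduce, and make monic.
Reduced Gröbner basis: {x + 2, y - 1}.

The lex basis is triangular: the last element involves only y. Solving y - 1 = 0 gives y ∈ {1}; substituting each value into the earlier elements determines the remaining variables.
  y = 1: the earlier basis element becomes x + 2 = 0, giving x = -2 — point (-2, 1).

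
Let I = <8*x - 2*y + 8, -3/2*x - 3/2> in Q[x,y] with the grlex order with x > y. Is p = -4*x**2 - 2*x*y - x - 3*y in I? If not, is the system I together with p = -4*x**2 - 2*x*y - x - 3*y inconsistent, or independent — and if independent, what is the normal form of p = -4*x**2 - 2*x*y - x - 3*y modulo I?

Adjoining -4*x**2 - 2*x*y - x - 3*y makes the ideal the whole ring: the system is inconsistent.

First compute the reduced Gröbner basis of I by Buchberger's algorithm.
f_1 = 8*x - 2*y + 8, LT = x.
f_2 = -3/2*x - 3/2, LT = x.

S(f_1,f_2): lcm = x. S = -1/4*y.
  leading term y: no divisor's leading term divides it; move -1/4*y to the remainder.
  remainder -1/4*y ≠ 0; add h_3 = -1/4*y to the basis.

The other S-polynomials (S(f_1,h_3), S(f_2,h_3)) all reduce to 0 modulo the current basis, so we have a Gröbner basis.
Inter-reduce: drop elements whose leading term is divisible by another's, tail-reduce, and make monic.
Reduced Gröbner basis: {x + 1, y}.
Label its elements g_1 = x + 1, g_2 = y.

Reduce p = -4*x**2 - 2*x*y - x - 3*y modulo G:
  leading term x**2: subtract (-4*x)·g_1 from -4*x**2 - 2*x*y - x - 3*y → -2*x*y + 3*x - 3*y
  leading term x*y: subtract (-2*y)·g_1 from -2*x*y + 3*x - 3*y → 3*x - y
  leading term x: subtract (3)·g_1 from 3*x - y → -y - 3
  leading term y: subtract (-1)·g_2 from -y - 3 → -3
  leading term 1: no divisor's leading term divides it; move -3 to the remainder.
  normal form = -3.
The normal form is nonzero, so p ∉ I. Since p minus its normal form lies in I, I + (p) = I + (r) where r = -3; decide whether this ideal is the whole ring.
Here r = -3 is a nonzero constant, hence a unit: 1 ∈ I + (p), the Gröbner basis of I + (p) is {1}, and the enlarged system has no common solution — adjoining p is inconsistent.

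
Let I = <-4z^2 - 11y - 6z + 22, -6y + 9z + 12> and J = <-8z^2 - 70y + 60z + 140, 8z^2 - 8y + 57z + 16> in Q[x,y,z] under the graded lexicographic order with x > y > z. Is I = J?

Yes, the ideals are equal.

Equality of ideals is decidable: compute both reduced Gröbner bases (unique for the ordering) and check whether they agree.
Buchberger on the first generating set:
f_1 = -4z^2 - 11y - 6z + 22, LT = z^2.
f_2 = -6y + 9z + 12, LT = y.

The S-polynomials (S(f_1,f_2)) all reduce to 0 modulo the current basis, so we have a Gröbner basis.
Inter-reduce: drop elements whose leading term is divisible by another's, tail-reduce, and make monic.
Reduced Gröbner basis: {z^2 + 45/8z, y - 3/2z - 2}.

Buchberger on the second generating set:
h_1 = -8z^2 - 70y + 60z + 140, LT = z^2.
h_2 = 8z^2 - 8y + 57z + 16, LT = z^2.

S(h_1,h_2): lcm = z^2. S = 39/4y - 117/8z - 39/2.
  reduce S modulo (h_1, h_2):
  remainder 39/4y - 117/8z - 39/2 ≠ 0; add k_3 = 39/4y - 117/8z - 39/2 to the basis.

The other S-polynomials (S(h_1,k_3), S(h_2,k_3)) all reduce to 0 modulo the current basis, so we have a Gröbner basis.
Inter-reduce: drop elements whose leading term is divisible by another's, tail-reduce, and make monic.
Reduced Gröbner basis: {z^2 + 45/8z, y - 3/2z - 2}.

The two bases agree; hence the ideals are identical.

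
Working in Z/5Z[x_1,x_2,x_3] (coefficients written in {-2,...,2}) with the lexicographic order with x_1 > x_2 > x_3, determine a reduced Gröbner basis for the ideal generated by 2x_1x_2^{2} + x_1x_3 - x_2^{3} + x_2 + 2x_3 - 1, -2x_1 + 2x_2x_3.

G = {x_1 - x_2x_3, x_2^{3}x_3 + 2x_2^{3} - 2x_2x_3^{2} - 2x_2 + x_3 + 2}

f_1 = 2x_1x_2^{2} + x_1x_3 - x_2^{3} + x_2 + 2x_3 - 1, LT = x_1x_2^{2}.
f_2 = -2x_1 + 2x_2x_3, LT = x_1.

S(f_1,f_2): lcm = x_1x_2^{2}. S = -2x_1x_3 + x_2^{3}x_3 + 2x_2^{3} - 2x_2 + x_3 + 2.
  reduce S modulo (f_1, f_2):
  remainder x_2^{3}x_3 + 2x_2^{3} - 2x_2x_3^{2} - 2x_2 + x_3 + 2 ≠ 0; add g_3 = x_2^{3}x_3 + 2x_2^{3} - 2x_2x_3^{2} - 2x_2 + x_3 + 2 to the basis.

The other S-polynomials (S(f_1,g_3), S(f_2,g_3)) all reduce to 0 modulo the current basis, so we have a Gröbner basis.
Inter-reduce: drop elements whose leading term is divisible by another's, tail-reduce, and make monic.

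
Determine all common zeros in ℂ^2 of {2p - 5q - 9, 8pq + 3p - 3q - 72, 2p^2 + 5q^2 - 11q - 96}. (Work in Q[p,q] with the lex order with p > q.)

Compute a lex Gröbner basis by Buchberger's algorithm.
f_1 = 2p - 5q - 9, LT = p.
f_2 = 8pq + 3p - 3q - 72, LT = pq.
f_3 = 2p^2 + 5q^2 - 11q - 96, LT = p^2.

S(f_1,f_2): lcm = pq. S = -3/8p - 5/2q^2 - 33/8q + 9.
  leading term p: subtract (-3/16)·f_1 from -3/8p - 5/2q^2 - 33/8q + 9 → -5/2q^2 - 81/16q + 117/16
  leading term q^2: no divisor's leading term divides it; move -5/2q^2 to the remainder.
  leading term q: no divisor's leading term divides it; move -81/16q to the remainder.
  leading term 1: no divisor's leading term divides it; move 117/16 to the remainder.
  remainder -5/2q^2 - 81/16q + 117/16 ≠ 0; add h_4 = -5/2q^2 - 81/16q + 117/16 to the basis.

S(f_1,f_3): lcm = p^2. S = -5/2pq - 9/2p - 5/2q^2 + 11/2q + 48.
  leading term pq: subtract (-5/4q)·f_1 from -5/2pq - 9/2p - 5/2q^2 + 11/2q + 48 → -9/2p - 35/4q^2 - 23/4q + 48
  leading term p: subtract (-9/4)·f_1 from -9/2p - 35/4q^2 - 23/4q + 48 → -35/4q^2 - 17q + 111/4
  leading term q^2: subtract (7/2)·h_4 from -35/4q^2 - 17q + 111/4 → 23/32q + 69/32
  leading term q: no divisor's leading term divides it; move 23/32q to the remainder.
  leading term 1: no divisor's leading term divides it; move 69/32 to the remainder.
  remainder 23/32q + 69/32 ≠ 0; add h_5 = 23/32q + 69/32 to the basis.

The other S-polynomials (S(f_2,f_3), S(f_1,h_4), S(f_2,h_4), S(f_3,h_4), S(f_1,h_5), S(f_2,h_5), S(f_3,h_5), S(h_4,h_5)) all reduce to 0 modulo the current basis, so we have a Gröbner basis.
Inter-reduce: drop elements whose leading term is divisible by another's, tail-reduce, and make monic.
Reduced Gröbner basis: {p + 3, q + 3}.

The lex basis is triangular: the last element involves only q. Solving q + 3 = 0 gives q ∈ {-3}; substituting each value into the earlier elements determines the remaining variables.
  q = -3: the earlier basis element becomes p + 3 = 0, giving p = -3 — point (-3, -3).

{(-3, -3)}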